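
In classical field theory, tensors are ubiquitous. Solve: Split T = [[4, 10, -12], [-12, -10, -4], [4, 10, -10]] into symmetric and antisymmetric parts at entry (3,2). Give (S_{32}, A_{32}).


T_{32} = 10
T_{23} = -4
S_{32} = (10 + -4)/2 = 6/2 = 3
A_{32} = (10 - -4)/2 = 14/2 = 7
Check: S + A = 3 + 7 = 10 = T_{32}.

(3, 7)


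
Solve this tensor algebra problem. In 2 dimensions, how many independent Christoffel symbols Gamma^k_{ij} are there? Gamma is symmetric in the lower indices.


Christoffel symbols Gamma^k_{ij} are symmetric in i,j, so there are d * d(d+1)/2 independent symbols.
d = 2
d(d+1)/2 = 2 * 3 / 2 = 3
Total = 2 * 3 = 6

6


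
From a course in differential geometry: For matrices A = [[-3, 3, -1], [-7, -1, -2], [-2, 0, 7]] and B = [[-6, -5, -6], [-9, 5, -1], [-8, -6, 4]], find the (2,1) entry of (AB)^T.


(AB)^T_{ij} = (AB)_{ji} = sum_k A_{jk} B_{ki}.
For i=2, j=1 we need (AB)_{12}:
A_{11} * B_{12} = -3 * -5 = 15
A_{12} * B_{22} = 3 * 5 = 15
A_{13} * B_{32} = -1 * -6 = 6
Sum = 15 + 15 + 6 = 36

36


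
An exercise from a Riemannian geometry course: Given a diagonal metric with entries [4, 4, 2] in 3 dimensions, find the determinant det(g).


For a diagonal metric, the determinant is the product of diagonal entries.
Diagonal entries: 4, 4, 2
det(g) = 4 * 4 * 2 = 32

32


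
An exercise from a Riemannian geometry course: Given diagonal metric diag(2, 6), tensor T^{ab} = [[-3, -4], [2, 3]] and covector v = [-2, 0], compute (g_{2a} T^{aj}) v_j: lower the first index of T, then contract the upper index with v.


Step 1: lower the first index. For a diagonal metric, g_{ia} T^{aj} = g_{ii} T^{ij} (no sum on i).
g_{22} = 6
S_2{}^1 = 6 * T^{21} = 6 * 2 = 12
S_2{}^2 = 6 * T^{22} = 6 * 3 = 18
Step 2: contract S_2{}^j with v_j.
S_2{}^1 * v_1 = 12 * -2 = -24
S_2{}^2 * v_2 = 18 * 0 = 0
Result = -24 + 0 = -24

-24


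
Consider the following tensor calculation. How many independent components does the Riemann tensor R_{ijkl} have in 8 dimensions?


The Riemann tensor in d dimensions has d^2(d^2 - 1)/12 independent components.
d = 8, so d^2 = 64
d^2 - 1 = 63
d^2(d^2 - 1) = 64 * 63 = 4032
Divide by 12: 4032 / 12 = 336

336


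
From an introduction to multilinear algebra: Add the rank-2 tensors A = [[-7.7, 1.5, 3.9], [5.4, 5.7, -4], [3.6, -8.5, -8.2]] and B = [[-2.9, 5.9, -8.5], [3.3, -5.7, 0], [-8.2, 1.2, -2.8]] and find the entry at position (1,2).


Tensor addition is component-wise: (A + B)_{ij} = A_{ij} + B_{ij}.
A_{12} = 1.5
B_{12} = 5.9
(A + B)_{12} = 1.5 + 5.9 = 7.4

7.4


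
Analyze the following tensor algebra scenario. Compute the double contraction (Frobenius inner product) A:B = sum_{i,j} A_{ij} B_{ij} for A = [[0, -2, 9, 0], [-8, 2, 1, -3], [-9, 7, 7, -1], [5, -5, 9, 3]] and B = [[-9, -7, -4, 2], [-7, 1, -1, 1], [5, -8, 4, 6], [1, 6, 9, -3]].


A:B = sum over all i,j of A_{ij} * B_{ij}.
Row 1: 0*-9=0, -2*-7=14, 9*-4=-36, 0*2=0 => row sum = -22
Row 2: -8*-7=56, 2*1=2, 1*-1=-1, -3*1=-3 => row sum = 54
Row 3: -9*5=-45, 7*-8=-56, 7*4=28, -1*6=-6 => row sum = -79
Row 4: 5*1=5, -5*6=-30, 9*9=81, 3*-3=-9 => row sum = 47
Total = -22 + 54 + -79 + 47 = 0

0


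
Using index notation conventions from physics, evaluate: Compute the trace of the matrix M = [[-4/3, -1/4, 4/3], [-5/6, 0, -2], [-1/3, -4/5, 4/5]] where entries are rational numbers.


The trace is the sum of diagonal entries.
Diagonal: M[1,1] = -4/3, M[2,2] = 0, M[3,3] = 4/5
Tr(M) = -4/3 + 0 + 4/5
Computing step by step:
After adding M[1,1]: -4/3
After adding M[2,2]: -4/3
After adding M[3,3]: -8/15
Tr(M) = -8/15

-8/15


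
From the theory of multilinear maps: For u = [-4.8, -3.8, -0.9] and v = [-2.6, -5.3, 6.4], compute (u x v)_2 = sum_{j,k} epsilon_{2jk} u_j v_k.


(u x v)_2 = sum_{j,k} epsilon_{2jk} u_j v_k. Only permutations of (1,2,3) contribute; the two non-zero terms are:
eps_{213} u_1 v_3 = -1 * -4.8 * 6.4 = 30.72
eps_{231} u_3 v_1 = 1 * -0.9 * -2.6 = 2.34
(u x v)_2 = 33.06

33.06


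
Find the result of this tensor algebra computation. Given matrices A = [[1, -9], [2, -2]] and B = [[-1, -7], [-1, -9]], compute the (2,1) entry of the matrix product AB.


(AB)_{ij} = sum_k A_{ik} B_{kj}.
For i=2, j=1:
A_{21} * B_{11} = 2 * -1 = -2
A_{22} * B_{21} = -2 * -1 = 2
Sum = -2 + 2 = 0

0


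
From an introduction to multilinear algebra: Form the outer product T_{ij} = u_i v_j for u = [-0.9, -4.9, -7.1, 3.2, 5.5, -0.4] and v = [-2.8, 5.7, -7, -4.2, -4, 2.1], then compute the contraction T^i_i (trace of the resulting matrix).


The outer product gives T_{ij} = u_i v_j.
The trace (contraction) is Tr(T) = sum_i T_{ii} = sum_i u_i v_i.
Diagonal entries:
T_{11} = u_1 * v_1 = -0.9 * -2.8 = 2.52
T_{22} = u_2 * v_2 = -4.9 * 5.7 = -27.93
T_{33} = u_3 * v_3 = -7.1 * -7 = 49.7
T_{44} = u_4 * v_4 = 3.2 * -4.2 = -13.44
T_{55} = u_5 * v_5 = 5.5 * -4 = -22
T_{66} = u_6 * v_6 = -0.4 * 2.1 = -0.84
Tr(T) = 2.52 + -27.93 + 49.7 + -13.44 + -22 + -0.84 = -11.99

-11.99


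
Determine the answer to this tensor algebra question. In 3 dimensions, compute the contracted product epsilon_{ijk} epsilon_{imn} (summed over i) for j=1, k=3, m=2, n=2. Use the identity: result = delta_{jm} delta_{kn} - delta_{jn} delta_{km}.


Using the identity: epsilon_{ijk} epsilon_{imn} = delta_{jm} delta_{kn} - delta_{jn} delta_{km}.
delta_{12} = 0
delta_{32} = 0
delta_{12} = 0
delta_{32} = 0
Result = 0 * 0 - 0 * 0 = 0 - 0 = 0

0


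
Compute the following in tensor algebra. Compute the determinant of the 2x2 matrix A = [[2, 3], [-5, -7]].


For a 2x2 matrix [[a, b], [c, d]], det = a*d - b*c.
a = 2, b = 3, c = -5, d = -7
a*d = 2 * -7 = -14
b*c = 3 * -5 = -15
det = -14 - -15 = 1

1


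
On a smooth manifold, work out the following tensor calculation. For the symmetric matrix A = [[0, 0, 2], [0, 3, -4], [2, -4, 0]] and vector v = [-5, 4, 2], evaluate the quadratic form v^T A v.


First compute Av:
(Av)_1 = 0*-5 + 0*4 + 2*2 = 4
(Av)_2 = 0*-5 + 3*4 + -4*2 = 4
(Av)_3 = 2*-5 + -4*4 + 0*2 = -26
Av = [4, 4, -26]
Then v^T (Av) = -5*4 + 4*4 + 2*-26
= -20 + 16 + -52 = -56

-56


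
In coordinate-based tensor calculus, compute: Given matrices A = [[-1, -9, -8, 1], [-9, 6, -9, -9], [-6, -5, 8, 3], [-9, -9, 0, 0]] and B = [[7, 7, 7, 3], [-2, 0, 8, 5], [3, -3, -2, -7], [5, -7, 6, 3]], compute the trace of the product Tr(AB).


Tr(AB) = sum_i (AB)_{ii} where (AB)_{ii} = sum_k A_{ik} B_{ki}.
(AB)_{11} = -1*7 + -9*-2 + -8*3 + 1*5 = -8
(AB)_{22} = -9*7 + 6*0 + -9*-3 + -9*-7 = 27
(AB)_{33} = -6*7 + -5*8 + 8*-2 + 3*6 = -80
(AB)_{44} = -9*3 + -9*5 + 0*-7 + 0*3 = -72
Tr(AB) = -8 + 27 + -80 + -72 = -133

-133


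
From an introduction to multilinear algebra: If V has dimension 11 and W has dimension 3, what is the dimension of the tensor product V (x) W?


The dimension of a tensor product is the product of dimensions.
dim(V) = 11, dim(W) = 3
dim(V (x) W) = 11 * 3 = 33

33


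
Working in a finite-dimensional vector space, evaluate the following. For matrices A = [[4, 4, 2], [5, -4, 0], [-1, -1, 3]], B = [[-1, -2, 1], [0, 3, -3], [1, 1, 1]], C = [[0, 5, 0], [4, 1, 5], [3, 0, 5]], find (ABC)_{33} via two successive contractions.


(ABC)_{33} = sum_m (AB)_{3m} C_{m3}. First compute row 3 of AB.
(AB)_{31} = -1*-1 + -1*0 + 3*1 = 4
(AB)_{32} = -1*-2 + -1*3 + 3*1 = 2
(AB)_{33} = -1*1 + -1*-3 + 3*1 = 5
Now contract with column 3 of C:
(AB)_{31} * C_{13} = 4 * 0 = 0
(AB)_{32} * C_{23} = 2 * 5 = 10
(AB)_{33} * C_{33} = 5 * 5 = 25
(ABC)_{33} = 0 + 10 + 25 = 35

35


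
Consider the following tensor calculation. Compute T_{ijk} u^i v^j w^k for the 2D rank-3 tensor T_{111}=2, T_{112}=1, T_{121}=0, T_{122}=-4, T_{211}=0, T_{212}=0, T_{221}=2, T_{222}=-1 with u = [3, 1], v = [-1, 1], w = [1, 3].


S = sum over i,j,k of T_{ijk} u_i v_j w_k. Expanding all 8 terms:
T_{111}*u_1*v_1*w_1 = 2*3*-1*1 = -6  (running total: -6)
T_{112}*u_1*v_1*w_2 = 1*3*-1*3 = -9  (running total: -15)
T_{121}*u_1*v_2*w_1 = 0*3*1*1 = 0  (running total: -15)
T_{122}*u_1*v_2*w_2 = -4*3*1*3 = -36  (running total: -51)
T_{211}*u_2*v_1*w_1 = 0*1*-1*1 = 0  (running total: -51)
T_{212}*u_2*v_1*w_2 = 0*1*-1*3 = 0  (running total: -51)
T_{221}*u_2*v_2*w_1 = 2*1*1*1 = 2  (running total: -49)
T_{222}*u_2*v_2*w_2 = -1*1*1*3 = -3  (running total: -52)
S = -52

-52


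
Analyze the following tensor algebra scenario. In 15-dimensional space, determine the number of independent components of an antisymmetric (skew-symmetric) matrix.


An antisymmetric rank-2 tensor satisfies A_{ij} = -A_{ji}, so diagonal entries are zero.
The independent components are the upper-triangular entries: C(n, 2) = n(n-1)/2.
n = 15
C(15, 2) = 15 * 14 / 2 = 210 / 2 = 105

105


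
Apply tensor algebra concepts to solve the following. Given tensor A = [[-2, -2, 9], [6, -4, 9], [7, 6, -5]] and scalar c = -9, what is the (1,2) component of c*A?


Scalar multiplication: (cA)_{ij} = c * A_{ij}.
c = -9
A_{12} = -2
(cA)_{12} = -9 * -2 = 18

18


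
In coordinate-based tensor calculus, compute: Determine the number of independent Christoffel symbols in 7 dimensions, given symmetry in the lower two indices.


Christoffel symbols Gamma^k_{ij} are symmetric in i,j, so there are d * d(d+1)/2 independent symbols.
d = 7
d(d+1)/2 = 7 * 8 / 2 = 28
Total = 7 * 28 = 196

196


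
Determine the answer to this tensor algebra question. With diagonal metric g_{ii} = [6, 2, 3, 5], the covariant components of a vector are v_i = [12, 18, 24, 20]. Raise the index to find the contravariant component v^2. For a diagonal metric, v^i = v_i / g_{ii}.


To raise an index with a diagonal metric: v^i = v_i / g_{ii}.
For index 2: v_2 = 18, g_{22} = 2
v^2 = 18 / 2 = 9

9


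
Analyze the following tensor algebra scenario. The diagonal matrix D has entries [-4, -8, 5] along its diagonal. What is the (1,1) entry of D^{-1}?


For a diagonal matrix, the inverse has entries (D^{-1})_{ii} = 1/d_{ii}.
The diagonal entries are: d_{11} = -4, d_{22} = -8, d_{33} = 5
We need (D^{-1})_{11} = 1/d_{11} = 1/-4 = -1/4

-1/4


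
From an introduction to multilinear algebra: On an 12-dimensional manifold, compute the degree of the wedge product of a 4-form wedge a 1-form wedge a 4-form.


The degree of a wedge product is the sum of the degrees of the individual forms.
Degrees: 4, 1, 4
Total degree = 4 + 1 + 4 = 9

9


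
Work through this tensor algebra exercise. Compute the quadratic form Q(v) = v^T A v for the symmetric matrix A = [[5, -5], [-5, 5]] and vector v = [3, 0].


First compute Av:
(Av)_1 = 5*3 + -5*0 = 15
(Av)_2 = -5*3 + 5*0 = -15
Av = [15, -15]
Then v^T (Av) = 3*15 + 0*-15
= 45 + 0 = 45

45


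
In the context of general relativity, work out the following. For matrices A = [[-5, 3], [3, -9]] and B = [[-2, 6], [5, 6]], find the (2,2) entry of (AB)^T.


(AB)^T_{ij} = (AB)_{ji} = sum_k A_{jk} B_{ki}.
For i=2, j=2 we need (AB)_{22}:
A_{21} * B_{12} = 3 * 6 = 18
A_{22} * B_{22} = -9 * 6 = -54
Sum = 18 + -54 = -36

-36


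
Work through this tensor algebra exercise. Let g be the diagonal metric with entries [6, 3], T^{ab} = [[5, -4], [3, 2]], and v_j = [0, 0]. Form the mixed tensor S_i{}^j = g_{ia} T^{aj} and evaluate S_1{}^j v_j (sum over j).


Step 1: lower the first index. For a diagonal metric, g_{ia} T^{aj} = g_{ii} T^{ij} (no sum on i).
g_{11} = 6
S_1{}^1 = 6 * T^{11} = 6 * 5 = 30
S_1{}^2 = 6 * T^{12} = 6 * -4 = -24
Step 2: contract S_1{}^j with v_j.
S_1{}^1 * v_1 = 30 * 0 = 0
S_1{}^2 * v_2 = -24 * 0 = 0
Result = 0 + 0 = 0

0


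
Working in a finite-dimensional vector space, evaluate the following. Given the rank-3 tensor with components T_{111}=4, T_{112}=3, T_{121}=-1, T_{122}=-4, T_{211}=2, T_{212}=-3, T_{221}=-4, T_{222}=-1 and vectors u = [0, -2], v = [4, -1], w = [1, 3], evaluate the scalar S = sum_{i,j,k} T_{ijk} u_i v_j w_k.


S = sum over i,j,k of T_{ijk} u_i v_j w_k. Expanding all 8 terms:
T_{111}*u_1*v_1*w_1 = 4*0*4*1 = 0  (running total: 0)
T_{112}*u_1*v_1*w_2 = 3*0*4*3 = 0  (running total: 0)
T_{121}*u_1*v_2*w_1 = -1*0*-1*1 = 0  (running total: 0)
T_{122}*u_1*v_2*w_2 = -4*0*-1*3 = 0  (running total: 0)
T_{211}*u_2*v_1*w_1 = 2*-2*4*1 = -16  (running total: -16)
T_{212}*u_2*v_1*w_2 = -3*-2*4*3 = 72  (running total: 56)
T_{221}*u_2*v_2*w_1 = -4*-2*-1*1 = -8  (running total: 48)
T_{222}*u_2*v_2*w_2 = -1*-2*-1*3 = -6  (running total: 42)
S = 42

42


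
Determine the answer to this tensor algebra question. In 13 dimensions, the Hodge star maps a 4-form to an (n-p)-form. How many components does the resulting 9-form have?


The Hodge dual of a p-form on an n-dimensional manifold is an (n-p)-form.
n = 13, p = 4, so dual degree = 13 - 4 = 9
The number of components is C(n, n-p) = C(13, 9) = 715

715


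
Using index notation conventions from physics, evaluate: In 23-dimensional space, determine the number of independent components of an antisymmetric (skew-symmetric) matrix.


An antisymmetric rank-2 tensor satisfies A_{ij} = -A_{ji}, so diagonal entries are zero.
The independent components are the upper-triangular entries: C(n, 2) = n(n-1)/2.
n = 23
C(23, 2) = 23 * 22 / 2 = 506 / 2 = 253

253


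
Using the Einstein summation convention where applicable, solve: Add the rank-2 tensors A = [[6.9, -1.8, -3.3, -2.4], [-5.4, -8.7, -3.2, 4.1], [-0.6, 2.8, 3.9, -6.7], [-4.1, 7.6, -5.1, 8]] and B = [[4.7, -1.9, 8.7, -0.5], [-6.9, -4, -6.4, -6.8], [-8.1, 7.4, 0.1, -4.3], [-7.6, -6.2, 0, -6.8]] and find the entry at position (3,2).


Tensor addition is component-wise: (A + B)_{ij} = A_{ij} + B_{ij}.
A_{32} = 2.8
B_{32} = 7.4
(A + B)_{32} = 2.8 + 7.4 = 10.2

10.2


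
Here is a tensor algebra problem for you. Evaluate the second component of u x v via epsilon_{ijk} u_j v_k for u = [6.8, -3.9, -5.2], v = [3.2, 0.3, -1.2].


(u x v)_2 = sum_{j,k} epsilon_{2jk} u_j v_k. Only permutations of (1,2,3) contribute; the two non-zero terms are:
eps_{213} u_1 v_3 = -1 * 6.8 * -1.2 = 8.16
eps_{231} u_3 v_1 = 1 * -5.2 * 3.2 = -16.64
(u x v)_2 = -8.48

-8.48


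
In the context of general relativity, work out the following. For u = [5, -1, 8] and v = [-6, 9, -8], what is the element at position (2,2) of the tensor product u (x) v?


The outer product entry T_{ij} = u_i * v_j.
We need i=2, j=2.
u_2 = -1, v_2 = 9
T_{2,2} = -1 * 9 = -9

-9


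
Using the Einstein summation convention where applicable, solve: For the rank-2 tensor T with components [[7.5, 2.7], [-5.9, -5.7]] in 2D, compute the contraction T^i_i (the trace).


The contraction (trace) of a rank-2 tensor is the sum of its diagonal elements.
Diagonal entries: A[1,1] = 7.5, A[2,2] = -5.7
Tr(A) = 7.5 + -5.7 = 1.8

1.8


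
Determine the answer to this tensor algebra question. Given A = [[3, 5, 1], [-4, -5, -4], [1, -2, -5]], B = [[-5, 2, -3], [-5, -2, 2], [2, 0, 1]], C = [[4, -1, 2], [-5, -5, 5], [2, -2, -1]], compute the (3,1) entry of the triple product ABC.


(ABC)_{31} = sum_m (AB)_{3m} C_{m1}. First compute row 3 of AB.
(AB)_{31} = 1*-5 + -2*-5 + -5*2 = -5
(AB)_{32} = 1*2 + -2*-2 + -5*0 = 6
(AB)_{33} = 1*-3 + -2*2 + -5*1 = -12
Now contract with column 1 of C:
(AB)_{31} * C_{11} = -5 * 4 = -20
(AB)_{32} * C_{21} = 6 * -5 = -30
(AB)_{33} * C_{31} = -12 * 2 = -24
(ABC)_{31} = -20 + -30 + -24 = -74

-74


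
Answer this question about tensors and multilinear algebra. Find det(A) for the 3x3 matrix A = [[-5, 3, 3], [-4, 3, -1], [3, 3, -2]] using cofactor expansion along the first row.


Expanding along the first row, det(A) = a11*M_11 - a12*M_12 + a13*M_13, where M_1j is the (1,j) minor.
Minor M_11 = 3*-2 - -1*3 = -3
Minor M_12 = -4*-2 - -1*3 = 11
Minor M_13 = -4*3 - 3*3 = -21
det = -5*(-3) - 3*(11) + 3*(-21)
    = 15 - 33 + -63
    = -81

-81


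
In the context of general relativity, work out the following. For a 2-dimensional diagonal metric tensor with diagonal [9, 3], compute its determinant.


For a diagonal metric, the determinant is the product of diagonal entries.
Diagonal entries: 9, 3
det(g) = 9 * 3 = 27

27


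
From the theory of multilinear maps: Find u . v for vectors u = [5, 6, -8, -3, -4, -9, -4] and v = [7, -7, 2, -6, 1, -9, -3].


The inner product u . v = sum of u_i * v_i.
Term-by-term: 5 * 7, 6 * -7, -8 * 2, -3 * -6, -4 * 1, -9 * -9, -4 * -3
Products: 35, -42, -16, 18, -4, 81, 12
Sum = 35 + -42 + -16 + 18 + -4 + 81 + 12 = 84

84


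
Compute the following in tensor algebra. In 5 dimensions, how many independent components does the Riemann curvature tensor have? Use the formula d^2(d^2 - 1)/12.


The Riemann tensor in d dimensions has d^2(d^2 - 1)/12 independent components.
d = 5, so d^2 = 25
d^2 - 1 = 24
d^2(d^2 - 1) = 25 * 24 = 600
Divide by 12: 600 / 12 = 50

50


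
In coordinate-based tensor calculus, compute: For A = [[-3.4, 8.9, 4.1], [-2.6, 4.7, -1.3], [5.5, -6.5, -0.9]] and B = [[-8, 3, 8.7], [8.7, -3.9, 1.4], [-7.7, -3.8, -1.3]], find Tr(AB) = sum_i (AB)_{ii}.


Tr(AB) = sum_i (AB)_{ii} where (AB)_{ii} = sum_k A_{ik} B_{ki}.
(AB)_{11} = -3.4*-8 + 8.9*8.7 + 4.1*-7.7 = 73.06
(AB)_{22} = -2.6*3 + 4.7*-3.9 + -1.3*-3.8 = -21.19
(AB)_{33} = 5.5*8.7 + -6.5*1.4 + -0.9*-1.3 = 39.92
Tr(AB) = 73.06 + -21.19 + 39.92 = 91.79

91.79


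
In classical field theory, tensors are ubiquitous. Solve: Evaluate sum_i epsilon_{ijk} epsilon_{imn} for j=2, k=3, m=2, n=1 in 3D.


Using the identity: epsilon_{ijk} epsilon_{imn} = delta_{jm} delta_{kn} - delta_{jn} delta_{km}.
delta_{22} = 1
delta_{31} = 0
delta_{21} = 0
delta_{32} = 0
Result = 1 * 0 - 0 * 0 = 0 - 0 = 0

0


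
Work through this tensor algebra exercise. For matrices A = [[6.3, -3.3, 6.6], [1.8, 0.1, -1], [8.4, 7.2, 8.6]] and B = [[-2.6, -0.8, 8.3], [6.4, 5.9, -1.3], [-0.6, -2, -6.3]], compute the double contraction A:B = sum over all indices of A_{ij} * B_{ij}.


A:B = sum over all i,j of A_{ij} * B_{ij}.
Row 1: 6.3*-2.6=-16.38, -3.3*-0.8=2.64, 6.6*8.3=54.78 => row sum = 41.04
Row 2: 1.8*6.4=11.52, 0.1*5.9=0.59, -1*-1.3=1.3 => row sum = 13.41
Row 3: 8.4*-0.6=-5.04, 7.2*-2=-14.4, 8.6*-6.3=-54.18 => row sum = -73.62
Total = 41.04 + 13.41 + -73.62 = -19.17

-19.17


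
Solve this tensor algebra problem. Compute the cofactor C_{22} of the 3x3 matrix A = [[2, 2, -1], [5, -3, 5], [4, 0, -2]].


To find cofactor C_{22}, delete row 2 and column 2.
The resulting 2x2 submatrix is: [[2, -1], [4, -2]]
Minor M_{22} = 2*-2 - -1*4
  = -4 - -4 = 0
Sign = (-1)^(2+2) = (-1)^4 = 1
Cofactor C_{22} = 1 * 0 = 0

0


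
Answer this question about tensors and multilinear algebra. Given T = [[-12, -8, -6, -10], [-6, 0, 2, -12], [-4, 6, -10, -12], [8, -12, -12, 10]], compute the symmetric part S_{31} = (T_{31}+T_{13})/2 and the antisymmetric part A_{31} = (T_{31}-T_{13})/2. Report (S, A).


T_{31} = -4
T_{13} = -6
S_{31} = (-4 + -6)/2 = -10/2 = -5
A_{31} = (-4 - -6)/2 = 2/2 = 1
Check: S + A = -5 + 1 = -4 = T_{31}.

(-5, 1)


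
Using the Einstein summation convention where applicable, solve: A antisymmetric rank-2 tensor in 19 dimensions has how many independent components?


A antisymmetric rank-2 tensor in d dimensions has d(d-1)/2 independent components.
d = 19
d(d-1)/2 = 19 * 18 / 2 = 342 / 2 = 171

171


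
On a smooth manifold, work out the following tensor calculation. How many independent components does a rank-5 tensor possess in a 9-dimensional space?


The number of components of a rank-r tensor in d dimensions is d^r.
Here d = 9 and r = 5.
9^5 = 59049

59049


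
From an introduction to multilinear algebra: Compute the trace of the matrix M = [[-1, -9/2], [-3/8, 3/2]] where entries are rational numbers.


The trace is the sum of diagonal entries.
Diagonal: M[1,1] = -1, M[2,2] = 3/2
Tr(M) = -1 + 3/2
Computing step by step:
After adding M[1,1]: -1
After adding M[2,2]: 1/2
Tr(M) = 1/2

1/2


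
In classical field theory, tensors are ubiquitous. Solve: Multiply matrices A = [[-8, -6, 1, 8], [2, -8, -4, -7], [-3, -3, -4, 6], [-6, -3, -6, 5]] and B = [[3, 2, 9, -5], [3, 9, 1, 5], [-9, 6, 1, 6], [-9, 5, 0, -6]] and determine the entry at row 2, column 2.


(AB)_{ij} = sum_k A_{ik} B_{kj}.
For i=2, j=2:
A_{21} * B_{12} = 2 * 2 = 4
A_{22} * B_{22} = -8 * 9 = -72
A_{23} * B_{32} = -4 * 6 = -24
A_{24} * B_{42} = -7 * 5 = -35
Sum = 4 + -72 + -24 + -35 = -127

-127


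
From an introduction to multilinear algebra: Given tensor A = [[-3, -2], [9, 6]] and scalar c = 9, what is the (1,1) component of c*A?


Scalar multiplication: (cA)_{ij} = c * A_{ij}.
c = 9
A_{11} = -3
(cA)_{11} = 9 * -3 = -27

-27


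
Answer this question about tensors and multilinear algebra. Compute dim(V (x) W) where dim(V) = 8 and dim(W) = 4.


The dimension of a tensor product is the product of dimensions.
dim(V) = 8, dim(W) = 4
dim(V (x) W) = 8 * 4 = 32

32


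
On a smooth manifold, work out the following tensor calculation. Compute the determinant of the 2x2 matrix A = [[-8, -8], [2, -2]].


For a 2x2 matrix [[a, b], [c, d]], det = a*d - b*c.
a = -8, b = -8, c = 2, d = -2
a*d = -8 * -2 = 16
b*c = -8 * 2 = -16
det = 16 - -16 = 32

32


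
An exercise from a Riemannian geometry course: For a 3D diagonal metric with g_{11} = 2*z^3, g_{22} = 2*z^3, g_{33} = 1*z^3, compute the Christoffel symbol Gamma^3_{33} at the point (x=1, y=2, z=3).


For a diagonal metric, Gamma^k_{ij} = (1/2) g^{kk} (dg_{ik}/dx_j + dg_{jk}/dx_i - dg_{ij}/dx_k).
The metric is diagonal, so g_{ab} = 0 for a != b.
At the given point: g_{11} = 54, g_{22} = 54, g_{33} = 27
g^{33} = 1/27
dg_{33}/dx_3 = dg_{33}/dx_3 = 27
dg_{33}/dx_3 = dg_{33}/dx_3 = 27
dg_{33}/dx_3 = dg_{33}/dx_3 = 27
Numerator = 27 + 27 - 27 = 27
Gamma^3_{33} = 27 / (2 * 27) = 1/2

1/2


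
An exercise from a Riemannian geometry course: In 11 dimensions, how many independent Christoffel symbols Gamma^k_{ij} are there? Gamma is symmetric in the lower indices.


Christoffel symbols Gamma^k_{ij} are symmetric in i,j, so there are d * d(d+1)/2 independent symbols.
d = 11
d(d+1)/2 = 11 * 12 / 2 = 66
Total = 11 * 66 = 726

726


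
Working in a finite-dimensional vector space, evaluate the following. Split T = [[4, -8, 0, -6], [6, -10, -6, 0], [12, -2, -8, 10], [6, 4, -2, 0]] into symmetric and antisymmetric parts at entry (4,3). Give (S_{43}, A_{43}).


T_{43} = -2
T_{34} = 10
S_{43} = (-2 + 10)/2 = 8/2 = 4
A_{43} = (-2 - 10)/2 = -12/2 = -6
Check: S + A = 4 + -6 = -2 = T_{43}.

(4, -6)


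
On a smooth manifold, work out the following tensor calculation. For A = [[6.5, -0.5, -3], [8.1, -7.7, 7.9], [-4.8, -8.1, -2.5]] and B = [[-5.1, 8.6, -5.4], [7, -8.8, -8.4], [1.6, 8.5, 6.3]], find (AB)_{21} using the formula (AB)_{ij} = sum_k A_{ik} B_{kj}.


(AB)_{ij} = sum_k A_{ik} B_{kj}.
For i=2, j=1:
A_{21} * B_{11} = 8.1 * -5.1 = -41.31
A_{22} * B_{21} = -7.7 * 7 = -53.9
A_{23} * B_{31} = 7.9 * 1.6 = 12.64
Sum = -41.31 + -53.9 + 12.64 = -82.57

-82.57


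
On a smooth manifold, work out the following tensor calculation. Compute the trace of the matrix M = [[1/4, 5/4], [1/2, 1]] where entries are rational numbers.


The trace is the sum of diagonal entries.
Diagonal: M[1,1] = 1/4, M[2,2] = 1
Tr(M) = 1/4 + 1
Computing step by step:
After adding M[1,1]: 1/4
After adding M[2,2]: 5/4
Tr(M) = 5/4

5/4


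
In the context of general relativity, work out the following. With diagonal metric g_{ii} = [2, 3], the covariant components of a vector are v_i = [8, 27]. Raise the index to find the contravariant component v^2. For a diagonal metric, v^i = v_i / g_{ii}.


To raise an index with a diagonal metric: v^i = v_i / g_{ii}.
For index 2: v_2 = 27, g_{22} = 3
v^2 = 27 / 3 = 9

9


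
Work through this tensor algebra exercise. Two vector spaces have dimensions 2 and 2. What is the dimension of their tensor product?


The dimension of a tensor product is the product of dimensions.
dim(V) = 2, dim(W) = 2
dim(V (x) W) = 2 * 2 = 4

4


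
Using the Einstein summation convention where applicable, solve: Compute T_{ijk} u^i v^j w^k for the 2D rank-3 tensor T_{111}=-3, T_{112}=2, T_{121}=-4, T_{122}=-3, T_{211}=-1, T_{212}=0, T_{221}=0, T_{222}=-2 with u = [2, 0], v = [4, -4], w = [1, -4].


S = sum over i,j,k of T_{ijk} u_i v_j w_k. Expanding all 8 terms:
T_{111}*u_1*v_1*w_1 = -3*2*4*1 = -24  (running total: -24)
T_{112}*u_1*v_1*w_2 = 2*2*4*-4 = -64  (running total: -88)
T_{121}*u_1*v_2*w_1 = -4*2*-4*1 = 32  (running total: -56)
T_{122}*u_1*v_2*w_2 = -3*2*-4*-4 = -96  (running total: -152)
T_{211}*u_2*v_1*w_1 = -1*0*4*1 = 0  (running total: -152)
T_{212}*u_2*v_1*w_2 = 0*0*4*-4 = 0  (running total: -152)
T_{221}*u_2*v_2*w_1 = 0*0*-4*1 = 0  (running total: -152)
T_{222}*u_2*v_2*w_2 = -2*0*-4*-4 = 0  (running total: -152)
S = -152

-152


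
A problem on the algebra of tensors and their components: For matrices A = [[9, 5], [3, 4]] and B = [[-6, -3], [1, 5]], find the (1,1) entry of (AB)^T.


(AB)^T_{ij} = (AB)_{ji} = sum_k A_{jk} B_{ki}.
For i=1, j=1 we need (AB)_{11}:
A_{11} * B_{11} = 9 * -6 = -54
A_{12} * B_{21} = 5 * 1 = 5
Sum = -54 + 5 = -49

-49


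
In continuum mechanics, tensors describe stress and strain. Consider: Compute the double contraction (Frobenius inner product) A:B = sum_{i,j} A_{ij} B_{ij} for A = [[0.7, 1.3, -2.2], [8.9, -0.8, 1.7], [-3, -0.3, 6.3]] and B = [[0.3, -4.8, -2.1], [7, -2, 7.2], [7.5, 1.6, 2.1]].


A:B = sum over all i,j of A_{ij} * B_{ij}.
Row 1: 0.7*0.3=0.21, 1.3*-4.8=-6.24, -2.2*-2.1=4.62 => row sum = -1.41
Row 2: 8.9*7=62.3, -0.8*-2=1.6, 1.7*7.2=12.24 => row sum = 76.14
Row 3: -3*7.5=-22.5, -0.3*1.6=-0.48, 6.3*2.1=13.23 => row sum = -9.75
Total = -1.41 + 76.14 + -9.75 = 64.98

64.98


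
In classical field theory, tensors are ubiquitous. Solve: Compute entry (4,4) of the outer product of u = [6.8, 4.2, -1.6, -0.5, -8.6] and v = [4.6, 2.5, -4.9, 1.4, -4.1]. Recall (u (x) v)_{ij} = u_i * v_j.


The outer product entry T_{ij} = u_i * v_j.
We need i=4, j=4.
u_4 = -0.5, v_4 = 1.4
T_{4,4} = -0.5 * 1.4 = -0.7

-0.7


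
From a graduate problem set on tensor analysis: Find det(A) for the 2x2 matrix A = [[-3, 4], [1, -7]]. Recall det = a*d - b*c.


For a 2x2 matrix [[a, b], [c, d]], det = a*d - b*c.
a = -3, b = 4, c = 1, d = -7
a*d = -3 * -7 = 21
b*c = 4 * 1 = 4
det = 21 - 4 = 17

17


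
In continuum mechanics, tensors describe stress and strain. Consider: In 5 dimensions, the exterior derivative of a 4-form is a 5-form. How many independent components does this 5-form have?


The exterior derivative of a p-form is a (p+1)-form.
Its number of independent components is C(n, p+1).
n = 5, p+1 = 5
C(5, 5) = 1

1


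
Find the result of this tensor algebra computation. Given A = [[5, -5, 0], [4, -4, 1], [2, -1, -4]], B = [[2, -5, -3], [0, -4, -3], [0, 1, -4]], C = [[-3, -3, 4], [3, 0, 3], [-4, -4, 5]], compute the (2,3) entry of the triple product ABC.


(ABC)_{23} = sum_m (AB)_{2m} C_{m3}. First compute row 2 of AB.
(AB)_{21} = 4*2 + -4*0 + 1*0 = 8
(AB)_{22} = 4*-5 + -4*-4 + 1*1 = -3
(AB)_{23} = 4*-3 + -4*-3 + 1*-4 = -4
Now contract with column 3 of C:
(AB)_{21} * C_{13} = 8 * 4 = 32
(AB)_{22} * C_{23} = -3 * 3 = -9
(AB)_{23} * C_{33} = -4 * 5 = -20
(ABC)_{23} = 32 + -9 + -20 = 3

3


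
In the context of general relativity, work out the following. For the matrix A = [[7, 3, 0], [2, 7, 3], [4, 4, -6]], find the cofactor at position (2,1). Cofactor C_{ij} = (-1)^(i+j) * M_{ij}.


To find cofactor C_{21}, delete row 2 and column 1.
The resulting 2x2 submatrix is: [[3, 0], [4, -6]]
Minor M_{21} = 3*-6 - 0*4
  = -18 - 0 = -18
Sign = (-1)^(2+1) = (-1)^3 = -1
Cofactor C_{21} = -1 * -18 = 18

18


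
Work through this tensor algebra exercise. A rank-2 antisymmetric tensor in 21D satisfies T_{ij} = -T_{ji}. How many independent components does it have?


An antisymmetric rank-2 tensor satisfies A_{ij} = -A_{ji}, so diagonal entries are zero.
The independent components are the upper-triangular entries: C(n, 2) = n(n-1)/2.
n = 21
C(21, 2) = 21 * 20 / 2 = 420 / 2 = 210

210


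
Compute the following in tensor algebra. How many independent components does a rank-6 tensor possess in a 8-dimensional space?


The number of components of a rank-r tensor in d dimensions is d^r.
Here d = 8 and r = 6.
8^6 = 262144

262144


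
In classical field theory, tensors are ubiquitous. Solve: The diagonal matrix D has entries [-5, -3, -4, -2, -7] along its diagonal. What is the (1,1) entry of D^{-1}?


For a diagonal matrix, the inverse has entries (D^{-1})_{ii} = 1/d_{ii}.
The diagonal entries are: d_{11} = -5, d_{22} = -3, d_{33} = -4, d_{44} = -2, d_{55} = -7
We need (D^{-1})_{11} = 1/d_{11} = 1/-5 = -1/5

-1/5


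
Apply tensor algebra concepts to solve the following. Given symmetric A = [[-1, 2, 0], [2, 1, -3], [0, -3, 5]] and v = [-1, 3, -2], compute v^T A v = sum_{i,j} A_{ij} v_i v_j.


First compute Av:
(Av)_1 = -1*-1 + 2*3 + 0*-2 = 7
(Av)_2 = 2*-1 + 1*3 + -3*-2 = 7
(Av)_3 = 0*-1 + -3*3 + 5*-2 = -19
Av = [7, 7, -19]
Then v^T (Av) = -1*7 + 3*7 + -2*-19
= -7 + 21 + 38 = 52

52


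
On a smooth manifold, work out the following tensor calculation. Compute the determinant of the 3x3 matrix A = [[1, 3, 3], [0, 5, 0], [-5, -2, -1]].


Expanding along the first row, det(A) = a11*M_11 - a12*M_12 + a13*M_13, where M_1j is the (1,j) minor.
Minor M_11 = 5*-1 - 0*-2 = -5
Minor M_12 = 0*-1 - 0*-5 = 0
Minor M_13 = 0*-2 - 5*-5 = 25
det = 1*(-5) - 3*(0) + 3*(25)
    = -5 - 0 + 75
    = 70

70


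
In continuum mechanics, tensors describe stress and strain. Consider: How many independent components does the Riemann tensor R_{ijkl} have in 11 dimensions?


The Riemann tensor in d dimensions has d^2(d^2 - 1)/12 independent components.
d = 11, so d^2 = 121
d^2 - 1 = 120
d^2(d^2 - 1) = 121 * 120 = 14520
Divide by 12: 14520 / 12 = 1210

1210


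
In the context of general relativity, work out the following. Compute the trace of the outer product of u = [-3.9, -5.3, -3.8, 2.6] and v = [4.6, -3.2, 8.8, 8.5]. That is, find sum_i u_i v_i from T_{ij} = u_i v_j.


The outer product gives T_{ij} = u_i v_j.
The trace (contraction) is Tr(T) = sum_i T_{ii} = sum_i u_i v_i.
Diagonal entries:
T_{11} = u_1 * v_1 = -3.9 * 4.6 = -17.94
T_{22} = u_2 * v_2 = -5.3 * -3.2 = 16.96
T_{33} = u_3 * v_3 = -3.8 * 8.8 = -33.44
T_{44} = u_4 * v_4 = 2.6 * 8.5 = 22.1
Tr(T) = -17.94 + 16.96 + -33.44 + 22.1 = -12.32

-12.32


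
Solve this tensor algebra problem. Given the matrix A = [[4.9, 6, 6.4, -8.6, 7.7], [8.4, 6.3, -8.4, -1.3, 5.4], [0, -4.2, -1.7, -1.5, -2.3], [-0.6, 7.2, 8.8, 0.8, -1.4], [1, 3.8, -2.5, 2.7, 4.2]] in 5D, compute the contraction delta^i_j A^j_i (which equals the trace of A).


The contraction (trace) of a rank-2 tensor is the sum of its diagonal elements.
Diagonal entries: A[1,1] = 4.9, A[2,2] = 6.3, A[3,3] = -1.7, A[4,4] = 0.8, A[5,5] = 4.2
Tr(A) = 4.9 + 6.3 + -1.7 + 0.8 + 4.2 = 14.5

14.5


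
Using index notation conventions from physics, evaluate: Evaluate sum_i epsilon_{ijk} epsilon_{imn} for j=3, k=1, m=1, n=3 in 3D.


Using the identity: epsilon_{ijk} epsilon_{imn} = delta_{jm} delta_{kn} - delta_{jn} delta_{km}.
delta_{31} = 0
delta_{13} = 0
delta_{33} = 1
delta_{11} = 1
Result = 0 * 0 - 1 * 1 = 0 - 1 = -1

-1


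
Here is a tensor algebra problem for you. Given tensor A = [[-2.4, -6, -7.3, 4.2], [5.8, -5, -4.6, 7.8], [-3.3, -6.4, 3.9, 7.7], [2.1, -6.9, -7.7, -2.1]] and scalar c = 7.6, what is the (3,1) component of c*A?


Scalar multiplication: (cA)_{ij} = c * A_{ij}.
c = 7.6
A_{31} = -3.3
(cA)_{31} = 7.6 * -3.3 = -25.08

-25.08


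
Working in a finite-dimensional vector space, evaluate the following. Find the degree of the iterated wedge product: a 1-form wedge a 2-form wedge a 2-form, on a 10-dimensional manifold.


The degree of a wedge product is the sum of the degrees of the individual forms.
Degrees: 1, 2, 2
Total degree = 1 + 2 + 2 = 5

5


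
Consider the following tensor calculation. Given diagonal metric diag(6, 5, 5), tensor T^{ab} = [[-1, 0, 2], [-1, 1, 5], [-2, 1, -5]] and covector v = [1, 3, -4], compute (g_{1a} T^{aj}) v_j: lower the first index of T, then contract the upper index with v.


Step 1: lower the first index. For a diagonal metric, g_{ia} T^{aj} = g_{ii} T^{ij} (no sum on i).
g_{11} = 6
S_1{}^1 = 6 * T^{11} = 6 * -1 = -6
S_1{}^2 = 6 * T^{12} = 6 * 0 = 0
S_1{}^3 = 6 * T^{13} = 6 * 2 = 12
Step 2: contract S_1{}^j with v_j.
S_1{}^1 * v_1 = -6 * 1 = -6
S_1{}^2 * v_2 = 0 * 3 = 0
S_1{}^3 * v_3 = 12 * -4 = -48
Result = -6 + 0 + -48 = -54

-54


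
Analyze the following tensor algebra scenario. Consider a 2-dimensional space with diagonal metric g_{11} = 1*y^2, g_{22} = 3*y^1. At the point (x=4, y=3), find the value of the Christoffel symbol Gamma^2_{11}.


For a diagonal metric, Gamma^k_{ij} = (1/2) g^{kk} (dg_{ik}/dx_j + dg_{jk}/dx_i - dg_{ij}/dx_k).
The metric is diagonal, so g_{ab} = 0 for a != b.
At the given point: g_{11} = 9, g_{22} = 9
g^{22} = 1/9
dg_{12}/dx_1 = 0 (off-diagonal)
dg_{12}/dx_1 = 0 (off-diagonal)
dg_{11}/dx_2 = dg_{11}/dx_2 = 6
Numerator = 0 + 0 - 6 = -6
Gamma^2_{11} = -6 / (2 * 9) = -1/3

-1/3


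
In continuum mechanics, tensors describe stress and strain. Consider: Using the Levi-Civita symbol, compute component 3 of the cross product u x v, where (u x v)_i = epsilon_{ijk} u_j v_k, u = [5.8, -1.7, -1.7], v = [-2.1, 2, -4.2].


(u x v)_3 = sum_{j,k} epsilon_{3jk} u_j v_k. Only permutations of (1,2,3) contribute; the two non-zero terms are:
eps_{312} u_1 v_2 = 1 * 5.8 * 2 = 11.6
eps_{321} u_2 v_1 = -1 * -1.7 * -2.1 = -3.57
(u x v)_3 = 8.03

8.03


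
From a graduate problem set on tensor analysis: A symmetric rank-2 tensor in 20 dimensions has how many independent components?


A symmetric rank-2 tensor in d dimensions has d(d+1)/2 independent components.
d = 20
d(d+1)/2 = 20 * 21 / 2 = 420 / 2 = 210

210


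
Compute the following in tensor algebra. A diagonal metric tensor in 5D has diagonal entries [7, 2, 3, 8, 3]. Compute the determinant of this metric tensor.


For a diagonal metric, the determinant is the product of diagonal entries.
Diagonal entries: 7, 2, 3, 8, 3
det(g) = 7 * 2 * 3 * 8 * 3 = 1008

1008


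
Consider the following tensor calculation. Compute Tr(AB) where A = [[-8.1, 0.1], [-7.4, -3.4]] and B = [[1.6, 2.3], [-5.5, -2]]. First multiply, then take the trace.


Tr(AB) = sum_i (AB)_{ii} where (AB)_{ii} = sum_k A_{ik} B_{ki}.
(AB)_{11} = -8.1*1.6 + 0.1*-5.5 = -13.51
(AB)_{22} = -7.4*2.3 + -3.4*-2 = -10.22
Tr(AB) = -13.51 + -10.22 = -23.73

-23.73


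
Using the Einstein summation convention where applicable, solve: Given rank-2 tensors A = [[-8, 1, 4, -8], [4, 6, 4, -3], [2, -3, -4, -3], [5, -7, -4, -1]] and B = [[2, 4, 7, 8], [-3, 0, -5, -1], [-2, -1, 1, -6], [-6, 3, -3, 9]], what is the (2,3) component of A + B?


Tensor addition is component-wise: (A + B)_{ij} = A_{ij} + B_{ij}.
A_{23} = 4
B_{23} = -5
(A + B)_{23} = 4 + -5 = -1

-1


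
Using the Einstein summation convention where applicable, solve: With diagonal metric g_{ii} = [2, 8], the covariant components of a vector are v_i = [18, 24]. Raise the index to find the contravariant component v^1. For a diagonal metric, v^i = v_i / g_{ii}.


To raise an index with a diagonal metric: v^i = v_i / g_{ii}.
For index 1: v_1 = 18, g_{11} = 2
v^1 = 18 / 2 = 9

9


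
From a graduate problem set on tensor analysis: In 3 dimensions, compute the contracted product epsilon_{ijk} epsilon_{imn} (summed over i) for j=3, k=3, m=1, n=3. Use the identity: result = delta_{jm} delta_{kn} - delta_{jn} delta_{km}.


Using the identity: epsilon_{ijk} epsilon_{imn} = delta_{jm} delta_{kn} - delta_{jn} delta_{km}.
delta_{31} = 0
delta_{33} = 1
delta_{33} = 1
delta_{31} = 0
Result = 0 * 1 - 1 * 0 = 0 - 0 = 0

0


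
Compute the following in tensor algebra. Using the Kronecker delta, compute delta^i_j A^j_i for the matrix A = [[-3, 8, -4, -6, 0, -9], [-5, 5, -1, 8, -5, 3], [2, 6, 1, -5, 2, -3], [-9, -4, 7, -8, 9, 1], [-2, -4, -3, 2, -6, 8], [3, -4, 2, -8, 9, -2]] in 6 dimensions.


The contraction (trace) of a rank-2 tensor is the sum of its diagonal elements.
Diagonal entries: A[1,1] = -3, A[2,2] = 5, A[3,3] = 1, A[4,4] = -8, A[5,5] = -6, A[6,6] = -2
Tr(A) = -3 + 5 + 1 + -8 + -6 + -2 = -13

-13


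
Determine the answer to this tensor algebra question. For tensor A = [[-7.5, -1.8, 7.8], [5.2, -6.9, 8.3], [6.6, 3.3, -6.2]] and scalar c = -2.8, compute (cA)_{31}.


Scalar multiplication: (cA)_{ij} = c * A_{ij}.
c = -2.8
A_{31} = 6.6
(cA)_{31} = -2.8 * 6.6 = -18.48

-18.48


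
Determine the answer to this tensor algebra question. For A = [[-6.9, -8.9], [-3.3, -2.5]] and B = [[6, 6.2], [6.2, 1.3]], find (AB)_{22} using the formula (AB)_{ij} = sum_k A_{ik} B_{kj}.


(AB)_{ij} = sum_k A_{ik} B_{kj}.
For i=2, j=2:
A_{21} * B_{12} = -3.3 * 6.2 = -20.46
A_{22} * B_{22} = -2.5 * 1.3 = -3.25
Sum = -20.46 + -3.25 = -23.71

-23.71


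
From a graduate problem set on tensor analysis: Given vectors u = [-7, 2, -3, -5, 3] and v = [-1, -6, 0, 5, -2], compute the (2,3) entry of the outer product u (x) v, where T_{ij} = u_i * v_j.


The outer product entry T_{ij} = u_i * v_j.
We need i=2, j=3.
u_2 = 2, v_3 = 0
T_{2,3} = 2 * 0 = 0

0


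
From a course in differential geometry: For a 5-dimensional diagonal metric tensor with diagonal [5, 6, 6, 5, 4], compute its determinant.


For a diagonal metric, the determinant is the product of diagonal entries.
Diagonal entries: 5, 6, 6, 5, 4
det(g) = 5 * 6 * 6 * 5 * 4 = 3600

3600


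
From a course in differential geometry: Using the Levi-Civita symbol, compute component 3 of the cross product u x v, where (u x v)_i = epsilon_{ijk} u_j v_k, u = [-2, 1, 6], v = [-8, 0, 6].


(u x v)_3 = sum_{j,k} epsilon_{3jk} u_j v_k. Only permutations of (1,2,3) contribute; the two non-zero terms are:
eps_{312} u_1 v_2 = 1 * -2 * 0 = 0
eps_{321} u_2 v_1 = -1 * 1 * -8 = 8
(u x v)_3 = 8

8


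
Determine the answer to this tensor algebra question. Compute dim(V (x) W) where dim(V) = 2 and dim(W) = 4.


The dimension of a tensor product is the product of dimensions.
dim(V) = 2, dim(W) = 4
dim(V (x) W) = 2 * 4 = 8

8


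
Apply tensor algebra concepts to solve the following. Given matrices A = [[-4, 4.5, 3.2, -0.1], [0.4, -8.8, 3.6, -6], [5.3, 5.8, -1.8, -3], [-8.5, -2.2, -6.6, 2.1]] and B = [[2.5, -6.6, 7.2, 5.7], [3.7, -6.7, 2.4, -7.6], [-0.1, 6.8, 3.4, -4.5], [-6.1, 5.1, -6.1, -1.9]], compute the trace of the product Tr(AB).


Tr(AB) = sum_i (AB)_{ii} where (AB)_{ii} = sum_k A_{ik} B_{ki}.
(AB)_{11} = -4*2.5 + 4.5*3.7 + 3.2*-0.1 + -0.1*-6.1 = 6.94
(AB)_{22} = 0.4*-6.6 + -8.8*-6.7 + 3.6*6.8 + -6*5.1 = 50.2
(AB)_{33} = 5.3*7.2 + 5.8*2.4 + -1.8*3.4 + -3*-6.1 = 64.26
(AB)_{44} = -8.5*5.7 + -2.2*-7.6 + -6.6*-4.5 + 2.1*-1.9 = -6.02
Tr(AB) = 6.94 + 50.2 + 64.26 + -6.02 = 115.38

115.38


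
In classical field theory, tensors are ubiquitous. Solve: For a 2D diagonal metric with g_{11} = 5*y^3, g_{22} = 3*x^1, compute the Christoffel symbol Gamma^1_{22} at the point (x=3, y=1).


For a diagonal metric, Gamma^k_{ij} = (1/2) g^{kk} (dg_{ik}/dx_j + dg_{jk}/dx_i - dg_{ij}/dx_k).
The metric is diagonal, so g_{ab} = 0 for a != b.
At the given point: g_{11} = 5, g_{22} = 9
g^{11} = 1/5
dg_{21}/dx_2 = 0 (off-diagonal)
dg_{21}/dx_2 = 0 (off-diagonal)
dg_{22}/dx_1 = dg_{22}/dx_1 = 3
Numerator = 0 + 0 - 3 = -3
Gamma^1_{22} = -3 / (2 * 5) = -3/10

-3/10


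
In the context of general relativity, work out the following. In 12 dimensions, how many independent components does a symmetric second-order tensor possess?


A symmetric rank-2 tensor in d dimensions has d(d+1)/2 independent components.
d = 12
d(d+1)/2 = 12 * 13 / 2 = 156 / 2 = 78

78


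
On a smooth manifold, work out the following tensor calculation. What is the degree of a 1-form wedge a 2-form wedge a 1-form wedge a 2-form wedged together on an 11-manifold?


The degree of a wedge product is the sum of the degrees of the individual forms.
Degrees: 1, 2, 1, 2
Total degree = 1 + 2 + 1 + 2 = 6

6


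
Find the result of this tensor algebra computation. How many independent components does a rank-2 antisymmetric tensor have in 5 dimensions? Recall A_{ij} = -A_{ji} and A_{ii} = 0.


An antisymmetric rank-2 tensor satisfies A_{ij} = -A_{ji}, so diagonal entries are zero.
The independent components are the upper-triangular entries: C(n, 2) = n(n-1)/2.
n = 5
C(5, 2) = 5 * 4 / 2 = 20 / 2 = 10

10
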